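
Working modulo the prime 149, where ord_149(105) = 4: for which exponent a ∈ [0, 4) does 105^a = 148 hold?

2

Successive powers of 105 modulo 149:
  105^0=1  105^1=105  105^2=148
So 105^2 ≡ 148 (mod 149), giving a = 2.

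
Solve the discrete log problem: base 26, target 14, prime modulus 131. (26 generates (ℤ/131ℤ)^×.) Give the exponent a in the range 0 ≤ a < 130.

53

Baby-step giant-step with m = ceil(sqrt(130)) = 12.
Baby table (26^j mod 131 for j=0..11):
  0:1  1:26  2:21  3:22  4:48  5:69  6:91  7:8
  8:77  9:37  10:45  11:122
Giant step factor: 26^(-12) ≡ 117 (mod 131).
Scan 14·117^i mod 131 for i = 0, 1, …:
  i=0: 14   i=1: 66   i=2: 124   i=3: 98
  i=4: 69
Match at i=4, j=5: a = 4·12 + 5 = 53.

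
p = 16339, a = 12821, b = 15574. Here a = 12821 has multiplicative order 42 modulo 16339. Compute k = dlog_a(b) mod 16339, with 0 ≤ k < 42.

Baby-step giant-step with m = ceil(sqrt(42)) = 7.
Baby table (12821^j mod 16339 for j=0..6):
  0:1  1:12821  2:7701  3:14283  4:11170  5:15574  6:11674
Giant step factor: 12821^(-7) ≡ 9226 (mod 16339).
Scan 15574·9226^i mod 16339 for i = 0, 1, …:
  i=0: 15574
Match at i=0, j=5: k = 0·7 + 5 = 5.

5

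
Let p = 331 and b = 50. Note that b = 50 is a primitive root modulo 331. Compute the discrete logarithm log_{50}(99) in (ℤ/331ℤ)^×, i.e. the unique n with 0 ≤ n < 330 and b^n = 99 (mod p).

Baby-step giant-step with m = ceil(sqrt(330)) = 19.
Baby table (50^j mod 331 for j=0..18):
  0:1  1:50  2:183  3:213  4:58  5:252  6:22  7:107
  8:54  9:52  10:283  11:248  12:153  13:37  14:195  15:151
  16:268  17:160  18:56
Giant step factor: 50^(-19) ≡ 98 (mod 331).
Scan 99·98^i mod 331 for i = 0, 1, …:
  i=0: 99   i=1: 103   i=2: 164   i=3: 184
  i=4: 158   i=5: 258   i=6: 128   i=7: 297
  i=8: 309   i=9: 161     …   i=16: 152
  i=17: 1
Match at i=17, j=0: n = 17·19 + 0 = 323.

323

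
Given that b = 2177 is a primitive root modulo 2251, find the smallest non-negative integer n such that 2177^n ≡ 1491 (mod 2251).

1949

Baby-step giant-step with m = ceil(sqrt(2250)) = 48.
Baby table (2177^j mod 2251 for j=0..47):
  0:1  1:2177  2:974  3:2207  4:1005  5:2164  6:1936  7:800
  8:1577  9:354  10:816  11:393  12:181  13:112  14:716  15:1040
  16:1825  17:10  18:1511  19:736  20:1811  21:1046  22:1381  23:1352
  24:1247  25:13  26:1289  27:1407  28:1679  29:1810  30:1120  31:407
  32:1396  33:242  34:100  35:1604  36:607  37:102  38:1456  39:304
  40:14  41:1215  42:130  43:1635  44:564  45:1033  46:92  47:2196
Giant step factor: 2177^(-48) ≡ 99 (mod 2251).
Scan 1491·99^i mod 2251 for i = 0, 1, …:
  i=0: 1491   i=1: 1294   i=2: 2050   i=3: 360
  i=4: 1875   i=5: 1043   i=6: 1962   i=7: 652
  i=8: 1520   i=9: 1914     …   i=39: 1428
  i=40: 1810
Match at i=40, j=29: n = 40·48 + 29 = 1949.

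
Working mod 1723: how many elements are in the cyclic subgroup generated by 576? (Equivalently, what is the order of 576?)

The order of 576 must divide p − 1 = 1722 = 2 · 3 · 7 · 41.
Divisors: 1, 2, 3, 6, 7, 14, 21, 41, 42, 82, 123, 246, 287, 574, 861, 1722.
Check each in increasing order: 576^1 ≡ 576;  576^2 ≡ 960;  576^3 ≡ 1600;  576^6 ≡ 1345;  576^7 ≡ 1093;  576^14 ≡ 610;  576^21 ≡ 1652;  576^41 ≡ 957;  576^42 ≡ 1595;  576^82 ≡ 936;  576^123 ≡ 1515;  576^246 ≡ 189;  576^287 ≡ 1681;  576^574 ≡ 41;  576^861 ≡ 1.
Smallest exponent giving 1 is 861.

861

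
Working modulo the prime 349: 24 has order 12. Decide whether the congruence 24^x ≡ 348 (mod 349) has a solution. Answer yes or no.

⟨24⟩ has order 12; its elements mod 349 are {1, 24, 122, 123, 136, 160, 189, 213, 226, 227, 325, 348}.
348 is in this set.

yes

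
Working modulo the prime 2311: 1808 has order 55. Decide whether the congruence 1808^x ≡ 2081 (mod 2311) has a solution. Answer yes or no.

no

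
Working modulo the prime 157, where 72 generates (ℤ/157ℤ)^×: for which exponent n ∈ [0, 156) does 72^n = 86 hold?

Baby-step giant-step with m = ceil(sqrt(156)) = 13.
Baby table (72^j mod 157 for j=0..12):
  0:1  1:72  2:3  3:59  4:9  5:20  6:27  7:60
  8:81  9:23  10:86  11:69  12:101
Giant step factor: 72^(-13) ≡ 22 (mod 157).
Scan 86·22^i mod 157 for i = 0, 1, …:
  i=0: 86
Match at i=0, j=10: n = 0·13 + 10 = 10.

10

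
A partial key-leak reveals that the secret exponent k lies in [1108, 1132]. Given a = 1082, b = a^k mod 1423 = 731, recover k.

1110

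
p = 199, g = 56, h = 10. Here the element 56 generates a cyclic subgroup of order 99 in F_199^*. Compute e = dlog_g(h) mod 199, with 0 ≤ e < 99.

10

Baby-step giant-step with m = ceil(sqrt(99)) = 10.
Baby table (56^j mod 199 for j=0..9):
  0:1  1:56  2:151  3:98  4:115  5:72  6:52  7:126
  8:91  9:121
Giant step factor: 56^(-10) ≡ 20 (mod 199).
Scan 10·20^i mod 199 for i = 0, 1, …:
  i=0: 10   i=1: 1
Match at i=1, j=0: e = 1·10 + 0 = 10.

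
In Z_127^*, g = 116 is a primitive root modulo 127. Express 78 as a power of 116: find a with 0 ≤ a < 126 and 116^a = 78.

Baby-step giant-step with m = ceil(sqrt(126)) = 12.
Baby table (116^j mod 127 for j=0..11):
  0:1  1:116  2:121  3:66  4:36  5:112  6:38  7:90
  8:26  9:95  10:98  11:65
Giant step factor: 116^(-12) ≡ 100 (mod 127).
Scan 78·100^i mod 127 for i = 0, 1, …:
  i=0: 78   i=1: 53   i=2: 93   i=3: 29
  i=4: 106   i=5: 59   i=6: 58   i=7: 85
  i=8: 118   i=9: 116
Match at i=9, j=1: a = 9·12 + 1 = 109.

109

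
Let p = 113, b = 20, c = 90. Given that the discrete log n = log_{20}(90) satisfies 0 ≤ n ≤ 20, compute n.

3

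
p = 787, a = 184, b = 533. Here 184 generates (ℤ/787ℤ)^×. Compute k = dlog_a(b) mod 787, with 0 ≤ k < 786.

109

Baby-step giant-step with m = ceil(sqrt(786)) = 29.
Baby table (184^j mod 787 for j=0..28):
  0:1  1:184  2:15  3:399  4:225  5:476  6:227  7:57
  8:257  9:68  10:707  11:233  12:374  13:347  14:101  15:483
  16:728  17:162  18:689  19:69  20:104  21:248  22:773  23:572
  24:577  25:710  26:785  27:419  28:757
Giant step factor: 184^(-29) ≡ 143 (mod 787).
Scan 533·143^i mod 787 for i = 0, 1, …:
  i=0: 533   i=1: 667   i=2: 154   i=3: 773
Match at i=3, j=22: k = 3·29 + 22 = 109.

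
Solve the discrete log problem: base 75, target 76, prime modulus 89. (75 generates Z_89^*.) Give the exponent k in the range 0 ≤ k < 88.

71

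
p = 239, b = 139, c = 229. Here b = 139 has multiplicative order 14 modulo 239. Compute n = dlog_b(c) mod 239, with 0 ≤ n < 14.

Successive powers of 139 modulo 239:
  139^0=1  139^1=139  139^2=201  139^3=215  139^4=10  139^5=195
  139^6=98  139^7=238  139^8=100  139^9=38  139^10=24  139^11=229
So 139^11 ≡ 229 (mod 239), giving n = 11.

11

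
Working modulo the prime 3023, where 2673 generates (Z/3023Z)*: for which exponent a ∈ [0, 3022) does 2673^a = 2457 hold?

2803

Baby-step giant-step with m = ceil(sqrt(3022)) = 55.
Baby table (2673^j mod 3023 for j=0..54):
  0:1  1:2673  2:1580  3:209  4:2425  5:713  6:1359  7:1984
  8:890  9:2892  10:505  11:1607  12:2851  13:2763  14:310  15:328
  16:74  17:1307  18:2046  19:351  20:1093  21:1371  22:807  23:1712
  24:2377  25:2398  26:1094  27:1021  28:2387  29:1921  30:1779  31:88
  32:2453  33:3005  34:254  35:1790  36:2284  37:1695  38:2281  39:2745
  40:564  41:2118  42:2358  43:3002  44:1304  45:73  46:1657  47:466
  48:142  49:1691  50:658  51:2471  52:2751  53:1487  54:2529
Giant step factor: 2673^(-55) ≡ 1899 (mod 3023).
Scan 2457·1899^i mod 3023 for i = 0, 1, …:
  i=0: 2457   i=1: 1354   i=2: 1696   i=3: 1209
  i=4: 1434   i=5: 2466   i=6: 307   i=7: 2577
  i=8: 2509   i=9: 343     …   i=49: 2196
  i=50: 1487
Match at i=50, j=53: a = 50·55 + 53 = 2803.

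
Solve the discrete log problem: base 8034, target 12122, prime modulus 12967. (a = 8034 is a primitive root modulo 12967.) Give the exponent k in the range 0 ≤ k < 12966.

6124

Baby-step giant-step with m = ceil(sqrt(12966)) = 114.
Baby table (8034^j mod 12967 for j=0..113):
  0:1  1:8034  2:8397  3:7164  4:8030  5:2195  6:12477  7:5308
  8:8976  9:3697  10:7268  11:711  12:6694  13:5447  14:10540  15:3850
  16:4605  17:1719  18:591  19:2172  20:9233  21:6682  22:12775  23:545
  24:8651  25:11981  26:1313  27:6471  28:3311  29:5257  30:1219  31:3361
  32:4980  33:6125  34:11452  35:4503  36:12139  37:12886  38:10563  39:7094
  40:3231  41:10887  42:3743  43:789  44:10930  45:12063  46:11751  47:7774
  48:7244  49:2400  50:12638  51:2082  52:12325  53:3038  54:3398  55:3997
  56:5606  57:4213  58:3372  59:2585  60:7723  61:12454  62:2064  63:10350
  64:7496  65:4116  66:2094  67:4997  68:66  69:11564  70:9588  71:6012
  72:11300  73:2233  74:6561  75:219  76:8901  77:10596  78:12876  79:8025
  80:926  81:9393  82:8389  83:7727  84:5689  85:9718  86:105  87:715
  88:12896  89:134  90:295  91:10036  92:418  93:12726  94:8856  95:12142
  96:11054  97:9820  98:2652  99:1387  100:4505  101:2273  102:3746  103:11924
  104:10187  105:7621  106:9907  107:1392  108:5774  109:5357  110:665  111:206
  112:8195  113:5171
Giant step factor: 8034^(-114) ≡ 893 (mod 12967).
Scan 12122·893^i mod 12967 for i = 0, 1, …:
  i=0: 12122   i=1: 10468   i=2: 11684   i=3: 8344
  i=4: 8134   i=5: 2142   i=6: 6657   i=7: 5815
  i=8: 5995   i=9: 11131     …   i=52: 4990
  i=53: 8389
Match at i=53, j=82: k = 53·114 + 82 = 6124.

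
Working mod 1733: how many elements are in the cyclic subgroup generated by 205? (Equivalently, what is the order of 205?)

The order of 205 must divide p − 1 = 1732 = 2^2 · 433.
Divisors: 1, 2, 4, 433, 866, 1732.
Check each in increasing order: 205^1 ≡ 205;  205^2 ≡ 433;  205^4 ≡ 325;  205^433 ≡ 1732;  205^866 ≡ 1.
Smallest exponent giving 1 is 866.

866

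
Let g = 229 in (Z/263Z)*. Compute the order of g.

The order of 229 must divide p − 1 = 262 = 2 · 131.
Divisors: 1, 2, 131, 262.
Check each in increasing order: 229^1 ≡ 229;  229^2 ≡ 104;  229^131 ≡ 262;  229^262 ≡ 1.
Smallest exponent giving 1 is 262.

262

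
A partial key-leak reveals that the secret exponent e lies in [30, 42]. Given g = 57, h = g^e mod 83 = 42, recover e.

31

Compute 57^30 mod 83 = 75, then multiply by 57 repeatedly:
  57^30=75  57^31=42
Found 42 at exponent 31.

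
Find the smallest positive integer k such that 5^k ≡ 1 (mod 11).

The order of 5 must divide p − 1 = 10 = 2 · 5.
Divisors: 1, 2, 5, 10.
Check each in increasing order: 5^1 ≡ 5;  5^2 ≡ 3;  5^5 ≡ 1.
Smallest exponent giving 1 is 5.

5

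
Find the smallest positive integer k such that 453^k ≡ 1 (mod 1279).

1278

The order of 453 must divide p − 1 = 1278 = 2 · 3^2 · 71.
Divisors: 1, 2, 3, 6, 9, 18, 71, 142, 213, 426, 639, 1278.
Check each in increasing order: 453^1 ≡ 453;  453^2 ≡ 569;  453^3 ≡ 678;  453^6 ≡ 523;  453^9 ≡ 311;  453^18 ≡ 796;  453^71 ≡ 887;  453^142 ≡ 184;  453^213 ≡ 775;  453^426 ≡ 774;  453^639 ≡ 1278;  453^1278 ≡ 1.
Smallest exponent giving 1 is 1278.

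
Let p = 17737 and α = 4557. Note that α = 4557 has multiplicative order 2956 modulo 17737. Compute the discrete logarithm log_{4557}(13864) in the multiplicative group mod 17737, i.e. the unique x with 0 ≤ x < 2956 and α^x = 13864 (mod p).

Baby-step giant-step with m = ceil(sqrt(2956)) = 55.
Baby table (4557^j mod 17737 for j=0..54):
  0:1  1:4557  2:13959  3:6281  4:12736  5:2488  6:3873  7:946
  8:831  9:8886  10:17668  11:4833  12:12364  13:10036  14:8066  15:5698
  16:16555  17:5674  18:13609  19:7661  20:4761  21:3526  22:15997  23:16996
  24:11030  25:14789  26:10610  27:16445  28:1040  29:3501  30:8494  31:5024
  32:13638  33:15655  34:1621  35:8305  36:12864  37:463  38:16925  39:6749
  40:16972  41:8084  42:16776  43:1762  44:12310  45:12276  46:16971  47:3527
  48:2817  49:13218  50:17311  51:9788  52:13098  53:2581  54:1986
Giant step factor: 4557^(-55) ≡ 5204 (mod 17737).
Scan 13864·5204^i mod 17737 for i = 0, 1, …:
  i=0: 13864   i=1: 11877   i=2: 12200   i=3: 8077
  i=4: 13755   i=5: 12225   i=6: 14018   i=7: 15128
  i=8: 9306   i=9: 6414     …   i=25: 907
  i=26: 1986
Match at i=26, j=54: x = 26·55 + 54 = 1484.

1484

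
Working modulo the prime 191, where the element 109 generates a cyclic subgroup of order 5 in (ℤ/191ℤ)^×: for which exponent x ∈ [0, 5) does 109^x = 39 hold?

2

Successive powers of 109 modulo 191:
  109^0=1  109^1=109  109^2=39
So 109^2 ≡ 39 (mod 191), giving x = 2.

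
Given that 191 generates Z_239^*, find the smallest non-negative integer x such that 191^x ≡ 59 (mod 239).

Baby-step giant-step with m = ceil(sqrt(238)) = 16.
Baby table (191^j mod 239 for j=0..15):
  0:1  1:191  2:153  3:65  4:226  5:146  6:162  7:111
  8:169  9:14  10:45  11:230  12:193  13:57  14:132  15:117
Giant step factor: 191^(-16) ≡ 2 (mod 239).
Scan 59·2^i mod 239 for i = 0, 1, …:
  i=0: 59   i=1: 118   i=2: 236   i=3: 233
  i=4: 227   i=5: 215   i=6: 191
Match at i=6, j=1: x = 6·16 + 1 = 97.

97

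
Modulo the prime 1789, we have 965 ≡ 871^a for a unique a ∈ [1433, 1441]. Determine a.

1437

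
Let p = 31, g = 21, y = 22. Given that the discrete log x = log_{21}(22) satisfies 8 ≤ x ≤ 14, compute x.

13

Compute 21^8 mod 31 = 14, then multiply by 21 repeatedly:
  21^8=14  21^9=15  21^10=5  21^11=12  21^12=4
  21^13=22
Found 22 at exponent 13.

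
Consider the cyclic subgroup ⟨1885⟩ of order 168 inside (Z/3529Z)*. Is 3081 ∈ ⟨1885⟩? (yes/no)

yes

3081 ∈ ⟨1885⟩ iff 3081^168 ≡ 1 (mod 3529), since |⟨1885⟩| = 168.
3081^168 mod 3529 = 1.
Since 1 = 1, 3081 lies in the subgroup.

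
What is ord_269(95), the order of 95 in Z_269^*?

268

The order of 95 must divide p − 1 = 268 = 2^2 · 67.
Divisors: 1, 2, 4, 67, 134, 268.
Check each in increasing order: 95^1 ≡ 95;  95^2 ≡ 148;  95^4 ≡ 115;  95^67 ≡ 82;  95^134 ≡ 268;  95^268 ≡ 1.
Smallest exponent giving 1 is 268.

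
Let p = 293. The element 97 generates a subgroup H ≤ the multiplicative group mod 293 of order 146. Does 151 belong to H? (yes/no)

151 ∈ ⟨97⟩ iff 151^146 ≡ 1 (mod 293), since |⟨97⟩| = 146.
151^146 mod 293 = 292.
Since 292 ≠ 1, 151 does not lie in the subgroup.

no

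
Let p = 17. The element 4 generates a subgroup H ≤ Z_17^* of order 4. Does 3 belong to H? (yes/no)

⟨4⟩ has order 4; its elements mod 17 are {1, 4, 13, 16}.
3 is not in this set.

no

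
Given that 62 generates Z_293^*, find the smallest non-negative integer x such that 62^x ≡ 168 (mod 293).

Baby-step giant-step with m = ceil(sqrt(292)) = 18.
Baby table (62^j mod 293 for j=0..17):
  0:1  1:62  2:35  3:119  4:53  5:63  6:97  7:154
  8:172  9:116  10:160  11:251  12:33  13:288  14:276  15:118
  16:284  17:28
Giant step factor: 62^(-18) ≡ 253 (mod 293).
Scan 168·253^i mod 293 for i = 0, 1, …:
  i=0: 168   i=1: 19   i=2: 119
Match at i=2, j=3: x = 2·18 + 3 = 39.

39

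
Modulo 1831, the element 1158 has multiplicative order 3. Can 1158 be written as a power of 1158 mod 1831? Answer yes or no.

1158 ∈ ⟨1158⟩ iff 1158^3 ≡ 1 (mod 1831), since |⟨1158⟩| = 3.
1158^3 mod 1831 = 1.
Since 1 = 1, 1158 lies in the subgroup.

yes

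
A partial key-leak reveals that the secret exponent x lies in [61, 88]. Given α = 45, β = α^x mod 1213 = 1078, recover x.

71

Compute 45^61 mod 1213 = 327, then multiply by 45 repeatedly:
  45^61=327  45^62=159  45^63=1090  45^64=530  45^65=803
  45^66=958  45^67=655  45^68=363  45^69=566  45^70=1210
  45^71=1078
Found 1078 at exponent 71.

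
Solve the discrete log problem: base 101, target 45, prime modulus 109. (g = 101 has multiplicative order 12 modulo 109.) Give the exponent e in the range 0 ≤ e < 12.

8

Successive powers of 101 modulo 109:
  101^0=1  101^1=101  101^2=64  101^3=33  101^4=63  101^5=41
  101^6=108  101^7=8  101^8=45
So 101^8 ≡ 45 (mod 109), giving e = 8.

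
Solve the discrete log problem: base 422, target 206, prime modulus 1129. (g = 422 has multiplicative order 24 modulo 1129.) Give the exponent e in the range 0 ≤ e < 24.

11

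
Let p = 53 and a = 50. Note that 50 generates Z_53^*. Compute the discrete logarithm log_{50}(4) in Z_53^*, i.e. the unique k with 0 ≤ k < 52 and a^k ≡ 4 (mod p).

46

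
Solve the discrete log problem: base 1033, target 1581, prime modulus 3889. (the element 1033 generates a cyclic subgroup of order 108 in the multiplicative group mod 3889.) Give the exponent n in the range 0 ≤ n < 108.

51

Baby-step giant-step with m = ceil(sqrt(108)) = 11.
Baby table (1033^j mod 3889 for j=0..10):
  0:1  1:1033  2:1503  3:888  4:3389  5:737  6:2966  7:3235
  8:1104  9:955  10:2598
Giant step factor: 1033^(-11) ≡ 3877 (mod 3889).
Scan 1581·3877^i mod 3889 for i = 0, 1, …:
  i=0: 1581   i=1: 473   i=2: 2102   i=3: 1999
  i=4: 3235
Match at i=4, j=7: n = 4·11 + 7 = 51.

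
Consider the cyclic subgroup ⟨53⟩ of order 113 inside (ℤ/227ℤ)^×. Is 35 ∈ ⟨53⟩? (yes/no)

35 ∈ ⟨53⟩ iff 35^113 ≡ 1 (mod 227), since |⟨53⟩| = 113.
35^113 mod 227 = 226.
Since 226 ≠ 1, 35 does not lie in the subgroup.

no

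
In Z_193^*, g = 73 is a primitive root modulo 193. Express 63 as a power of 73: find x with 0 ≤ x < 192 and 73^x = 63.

176

Baby-step giant-step with m = ceil(sqrt(192)) = 14.
Baby table (73^j mod 193 for j=0..13):
  0:1  1:73  2:118  3:122  4:28  5:114  6:23  7:135
  8:12  9:104  10:65  11:113  12:143  13:17
Giant step factor: 73^(-14) ≡ 100 (mod 193).
Scan 63·100^i mod 193 for i = 0, 1, …:
  i=0: 63   i=1: 124   i=2: 48   i=3: 168
  i=4: 9   i=5: 128   i=6: 62   i=7: 24
  i=8: 84   i=9: 101   i=10: 64   i=11: 31
  i=12: 12
Match at i=12, j=8: x = 12·14 + 8 = 176.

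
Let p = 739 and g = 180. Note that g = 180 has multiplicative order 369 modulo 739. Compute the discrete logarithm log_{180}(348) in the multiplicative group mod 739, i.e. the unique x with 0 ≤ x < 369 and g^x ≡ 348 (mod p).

Baby-step giant-step with m = ceil(sqrt(369)) = 20.
Baby table (180^j mod 739 for j=0..19):
  0:1  1:180  2:623  3:551  4:154  5:377  6:611  7:608
  8:68  9:416  10:241  11:518  12:126  13:510  14:164  15:699
  16:190  17:206  18:130  19:491
Giant step factor: 180^(-20) ≡ 638 (mod 739).
Scan 348·638^i mod 739 for i = 0, 1, …:
  i=0: 348   i=1: 324   i=2: 531   i=3: 316
  i=4: 600   i=5: 737   i=6: 202   i=7: 290
  i=8: 270   i=9: 73   i=10: 17   i=11: 500
  i=12: 491
Match at i=12, j=19: x = 12·20 + 19 = 259.

259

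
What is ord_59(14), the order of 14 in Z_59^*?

58

The order of 14 must divide p − 1 = 58 = 2 · 29.
Divisors: 1, 2, 29, 58.
Check each in increasing order: 14^1 ≡ 14;  14^2 ≡ 19;  14^29 ≡ 58;  14^58 ≡ 1.
Smallest exponent giving 1 is 58.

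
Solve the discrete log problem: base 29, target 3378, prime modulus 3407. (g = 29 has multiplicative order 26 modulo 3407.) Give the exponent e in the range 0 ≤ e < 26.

Successive powers of 29 modulo 3407:
  29^0=1  29^1=29  29^2=841  29^3=540  29^4=2032  29^5=1009
  29^6=2005  29^7=226  29^8=3147  29^9=2681  29^10=2795  29^11=2694
  29^12=3172  29^13=3406  29^14=3378
So 29^14 ≡ 3378 (mod 3407), giving e = 14.

14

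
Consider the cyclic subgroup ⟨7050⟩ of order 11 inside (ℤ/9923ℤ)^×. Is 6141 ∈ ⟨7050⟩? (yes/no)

yes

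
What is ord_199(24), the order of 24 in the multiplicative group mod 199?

The order of 24 must divide p − 1 = 198 = 2 · 3^2 · 11.
Divisors: 1, 2, 3, 6, 9, 11, 18, 22, 33, 66, 99, 198.
Check each in increasing order: 24^1 ≡ 24;  24^2 ≡ 178;  24^3 ≡ 93;  24^6 ≡ 92;  24^9 ≡ 198;  24^11 ≡ 21;  24^18 ≡ 1.
Smallest exponent giving 1 is 18.

18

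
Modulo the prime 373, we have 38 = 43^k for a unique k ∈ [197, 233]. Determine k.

Compute 43^197 mod 373 = 155, then multiply by 43 repeatedly:
  43^197=155  43^198=324  43^199=131  43^200=38
Found 38 at exponent 200.

200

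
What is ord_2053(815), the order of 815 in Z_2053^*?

The order of 815 must divide p − 1 = 2052 = 2^2 · 3^3 · 19.
Divisors: 1, 2, 3, 4, 6, 9, 12, 18, 19, 27, 36, 38, 54, 57, 76, 108, 114, 171, 228, 342, 513, 684, 1026, 2052.
Check each in increasing order: 815^1 ≡ 815;  815^2 ≡ 1106;  815^3 ≡ 123;  815^4 ≡ 1701;  815^6 ≡ 758;  815^9 ≡ 849;  815^12 ≡ 1777;  815^18 ≡ 198;  815^19 ≡ 1236;  815^27 ≡ 1809;  815^36 ≡ 197;  815^38 ≡ 264;  815^54 ≡ 2052;  815^57 ≡ 1930;  815^76 ≡ 1947;  815^108 ≡ 1.
Smallest exponent giving 1 is 108.

108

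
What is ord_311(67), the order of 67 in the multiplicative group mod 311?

The order of 67 must divide p − 1 = 310 = 2 · 5 · 31.
Divisors: 1, 2, 5, 10, 31, 62, 155, 310.
Check each in increasing order: 67^1 ≡ 67;  67^2 ≡ 135;  67^5 ≡ 89;  67^10 ≡ 146;  67^31 ≡ 52;  67^62 ≡ 216;  67^155 ≡ 1.
Smallest exponent giving 1 is 155.

155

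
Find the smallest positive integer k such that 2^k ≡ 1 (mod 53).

52

The order of 2 must divide p − 1 = 52 = 2^2 · 13.
Divisors: 1, 2, 4, 13, 26, 52.
Check each in increasing order: 2^1 ≡ 2;  2^2 ≡ 4;  2^4 ≡ 16;  2^13 ≡ 30;  2^26 ≡ 52;  2^52 ≡ 1.
Smallest exponent giving 1 is 52.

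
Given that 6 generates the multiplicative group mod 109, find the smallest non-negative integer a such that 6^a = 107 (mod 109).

Successive powers of 6 modulo 109:
  6^0=1  6^1=6  6^2=36  6^3=107
So 6^3 ≡ 107 (mod 109), giving a = 3.

3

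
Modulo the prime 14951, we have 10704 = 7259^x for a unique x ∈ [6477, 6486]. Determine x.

6478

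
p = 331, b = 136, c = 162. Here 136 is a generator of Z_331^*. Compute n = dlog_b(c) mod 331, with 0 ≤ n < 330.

215

Baby-step giant-step with m = ceil(sqrt(330)) = 19.
Baby table (136^j mod 331 for j=0..18):
  0:1  1:136  2:291  3:187  4:276  5:133  6:214  7:307
  8:46  9:298  10:146  11:327  12:118  13:160  14:245  15:220
  16:130  17:137  18:96
Giant step factor: 136^(-19) ≡ 322 (mod 331).
Scan 162·322^i mod 331 for i = 0, 1, …:
  i=0: 162   i=1: 197   i=2: 213   i=3: 69
  i=4: 41   i=5: 293   i=6: 11   i=7: 232
  i=8: 229   i=9: 256   i=10: 13   i=11: 214
Match at i=11, j=6: n = 11·19 + 6 = 215.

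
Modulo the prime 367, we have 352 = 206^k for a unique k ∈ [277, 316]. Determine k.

Compute 206^277 mod 367 = 130, then multiply by 206 repeatedly:
  206^277=130  206^278=356  206^279=303  206^280=28  206^281=263
  206^282=229  206^283=198  206^284=51  206^285=230  206^286=37
  206^287=282  206^288=106  206^289=183  206^290=264  206^291=68
  206^292=62  206^293=294  206^294=9  206^295=19  206^296=244
  206^297=352
Found 352 at exponent 297.

297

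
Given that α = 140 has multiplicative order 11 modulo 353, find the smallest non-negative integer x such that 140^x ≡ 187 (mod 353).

Successive powers of 140 modulo 353:
  140^0=1  140^1=140  140^2=185  140^3=131  140^4=337  140^5=231
  140^6=217  140^7=22  140^8=256  140^9=187
So 140^9 ≡ 187 (mod 353), giving x = 9.

9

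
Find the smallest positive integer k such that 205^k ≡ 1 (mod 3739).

1869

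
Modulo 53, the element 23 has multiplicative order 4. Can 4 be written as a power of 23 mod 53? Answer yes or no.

4 ∈ ⟨23⟩ iff 4^4 ≡ 1 (mod 53), since |⟨23⟩| = 4.
4^4 mod 53 = 44.
Since 44 ≠ 1, 4 does not lie in the subgroup.

no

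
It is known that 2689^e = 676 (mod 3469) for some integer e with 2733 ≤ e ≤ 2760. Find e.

2744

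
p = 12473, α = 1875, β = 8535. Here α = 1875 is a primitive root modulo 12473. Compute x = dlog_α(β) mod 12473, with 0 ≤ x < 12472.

5658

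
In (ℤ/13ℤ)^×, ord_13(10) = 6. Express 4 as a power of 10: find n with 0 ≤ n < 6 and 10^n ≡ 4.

5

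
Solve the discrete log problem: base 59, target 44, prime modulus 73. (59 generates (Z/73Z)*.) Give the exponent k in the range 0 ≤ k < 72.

Baby-step giant-step with m = ceil(sqrt(72)) = 9.
Baby table (59^j mod 73 for j=0..8):
  0:1  1:59  2:50  3:30  4:18  5:40  6:24  7:29
  8:32
Giant step factor: 59^(-9) ≡ 51 (mod 73).
Scan 44·51^i mod 73 for i = 0, 1, …:
  i=0: 44   i=1: 54   i=2: 53   i=3: 2
  i=4: 29
Match at i=4, j=7: k = 4·9 + 7 = 43.

43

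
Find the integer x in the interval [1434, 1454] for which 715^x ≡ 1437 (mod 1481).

1447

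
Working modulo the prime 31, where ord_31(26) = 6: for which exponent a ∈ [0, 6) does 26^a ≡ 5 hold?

4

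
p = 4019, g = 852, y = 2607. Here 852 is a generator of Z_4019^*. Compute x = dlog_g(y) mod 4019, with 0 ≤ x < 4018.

191

Baby-step giant-step with m = ceil(sqrt(4018)) = 64.
Baby table (852^j mod 4019 for j=0..63):
  0:1  1:852  2:2484  3:2374  4:1091  5:1143  6:1238  7:1798
  8:657  9:1123  10:274  11:346  12:1405  13:3417  14:1528  15:3719
  16:1616  17:2334  18:3182  19:2258  20:2734  21:2367  22:3165  23:3850
  24:696  25:2199  26:694  27:495  28:3764  29:3785  30:1582  31:1499
  32:3125  33:1922  34:1811  35:3695  36:1263  37:3003  38:2472  39:188
  40:3435  41:788  42:203  43:139  44:1877  45:3661  46:428  47:2946
  48:2136  49:3284  50:744  51:2905  52:3375  53:1915  54:3885  55:2383
  56:721  57:3404  58:2509  59:3579  60:2906  61:208  62:380  63:2240
Giant step factor: 852^(-64) ≡ 1320 (mod 4019).
Scan 2607·1320^i mod 4019 for i = 0, 1, …:
  i=0: 2607   i=1: 976   i=2: 2240
Match at i=2, j=63: x = 2·64 + 63 = 191.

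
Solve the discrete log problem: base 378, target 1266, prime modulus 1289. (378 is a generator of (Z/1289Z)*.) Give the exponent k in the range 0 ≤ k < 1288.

476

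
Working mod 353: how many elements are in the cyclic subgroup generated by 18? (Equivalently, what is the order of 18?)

176

The order of 18 must divide p − 1 = 352 = 2^5 · 11.
Divisors: 1, 2, 4, 8, 11, 16, 22, 32, 44, 88, 176, 352.
Check each in increasing order: 18^1 ≡ 18;  18^2 ≡ 324;  18^4 ≡ 135;  18^8 ≡ 222;  18^11 ≡ 253;  18^16 ≡ 217;  18^22 ≡ 116;  18^32 ≡ 140;  18^44 ≡ 42;  18^88 ≡ 352;  18^176 ≡ 1.
Smallest exponent giving 1 is 176.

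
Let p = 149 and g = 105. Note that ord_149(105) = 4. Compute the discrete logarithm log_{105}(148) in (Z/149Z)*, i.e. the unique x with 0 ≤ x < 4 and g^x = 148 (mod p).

2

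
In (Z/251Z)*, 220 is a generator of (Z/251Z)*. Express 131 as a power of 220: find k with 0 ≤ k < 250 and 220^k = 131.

16

Successive powers of 220 modulo 251:
  220^0=1  220^1=220  220^2=208  220^3=78  220^4=92  220^5=160
  220^6=60  220^7=148  220^8=181  220^9=162  220^10=249  220^11=62
  220^12=86  220^13=95  220^14=67  220^15=182  220^16=131
So 220^16 ≡ 131 (mod 251), giving k = 16.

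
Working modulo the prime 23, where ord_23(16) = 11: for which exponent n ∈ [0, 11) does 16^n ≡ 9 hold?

Successive powers of 16 modulo 23:
  16^0=1  16^1=16  16^2=3  16^3=2  16^4=9
So 16^4 ≡ 9 (mod 23), giving n = 4.

4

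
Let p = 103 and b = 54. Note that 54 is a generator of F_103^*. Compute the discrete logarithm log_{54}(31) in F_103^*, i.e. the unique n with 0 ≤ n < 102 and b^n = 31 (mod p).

39

Baby-step giant-step with m = ceil(sqrt(102)) = 11.
Baby table (54^j mod 103 for j=0..10):
  0:1  1:54  2:32  3:80  4:97  5:88  6:14  7:35
  8:36  9:90  10:19
Giant step factor: 54^(-11) ≡ 77 (mod 103).
Scan 31·77^i mod 103 for i = 0, 1, …:
  i=0: 31   i=1: 18   i=2: 47   i=3: 14
Match at i=3, j=6: n = 3·11 + 6 = 39.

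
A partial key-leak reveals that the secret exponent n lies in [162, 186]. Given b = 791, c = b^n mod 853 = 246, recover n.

Compute 791^162 mod 853 = 346, then multiply by 791 repeatedly:
  791^162=346  791^163=726  791^164=197  791^165=581  791^166=657
  791^167=210  791^168=628  791^169=302  791^170=42  791^171=808
  791^172=231  791^173=179  791^174=844  791^175=558  791^176=377
  791^177=510  791^178=794  791^179=246
Found 246 at exponent 179.

179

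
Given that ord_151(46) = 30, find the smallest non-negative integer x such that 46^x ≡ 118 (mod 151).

20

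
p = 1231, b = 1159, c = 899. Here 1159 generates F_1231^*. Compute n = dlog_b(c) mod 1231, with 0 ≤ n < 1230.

1006

Baby-step giant-step with m = ceil(sqrt(1230)) = 36.
Baby table (1159^j mod 1231 for j=0..35):
  0:1  1:1159  2:260  3:976  4:1126  5:174  6:1013  7:924
  8:1177  9:195  10:732  11:229  12:746  13:452  14:693  15:575
  16:454  17:549  18:1095  19:1175  20:339  21:212  22:739  23:956
  24:104  25:1129  26:1189  27:562  28:159  29:862  30:717  31:78
  32:539  33:584  34:1037  35:427
Giant step factor: 1159^(-36) ≡ 278 (mod 1231).
Scan 899·278^i mod 1231 for i = 0, 1, …:
  i=0: 899   i=1: 29   i=2: 676   i=3: 816
  i=4: 344   i=5: 845   i=6: 1020   i=7: 430
  i=8: 133   i=9: 44     …   i=26: 141
  i=27: 1037
Match at i=27, j=34: n = 27·36 + 34 = 1006.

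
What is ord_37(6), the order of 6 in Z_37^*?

4

The order of 6 must divide p − 1 = 36 = 2^2 · 3^2.
Divisors: 1, 2, 3, 4, 6, 9, 12, 18, 36.
Check each in increasing order: 6^1 ≡ 6;  6^2 ≡ 36;  6^3 ≡ 31;  6^4 ≡ 1.
Smallest exponent giving 1 is 4.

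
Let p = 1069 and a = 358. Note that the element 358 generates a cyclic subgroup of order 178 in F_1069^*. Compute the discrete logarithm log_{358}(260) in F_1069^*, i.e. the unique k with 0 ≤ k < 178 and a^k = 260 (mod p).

Baby-step giant-step with m = ceil(sqrt(178)) = 14.
Baby table (358^j mod 1069 for j=0..13):
  0:1  1:358  2:953  3:163  4:628  5:334  6:913  7:809
  8:992  9:228  10:380  11:277  12:818  13:1007
Giant step factor: 358^(-14) ≡ 300 (mod 1069).
Scan 260·300^i mod 1069 for i = 0, 1, …:
  i=0: 260   i=1: 1032   i=2: 659   i=3: 1004
  i=4: 811   i=5: 637   i=6: 818
Match at i=6, j=12: k = 6·14 + 12 = 96.

96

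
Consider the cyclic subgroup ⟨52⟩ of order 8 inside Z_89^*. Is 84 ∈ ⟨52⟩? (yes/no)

no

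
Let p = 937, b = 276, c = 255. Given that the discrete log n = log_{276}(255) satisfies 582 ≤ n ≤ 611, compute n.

583

Compute 276^582 mod 937 = 887, then multiply by 276 repeatedly:
  276^582=887  276^583=255
Found 255 at exponent 583.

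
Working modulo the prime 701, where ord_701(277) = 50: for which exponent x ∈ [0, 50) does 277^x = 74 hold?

Baby-step giant-step with m = ceil(sqrt(50)) = 8.
Baby table (277^j mod 701 for j=0..7):
  0:1  1:277  2:320  3:314  4:54  5:237  6:456  7:132
Giant step factor: 277^(-8) ≡ 169 (mod 701).
Scan 74·169^i mod 701 for i = 0, 1, …:
  i=0: 74   i=1: 589   i=2: 700   i=3: 532
  i=4: 180   i=5: 277
Match at i=5, j=1: x = 5·8 + 1 = 41.

41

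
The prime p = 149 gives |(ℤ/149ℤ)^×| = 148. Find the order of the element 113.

74

The order of 113 must divide p − 1 = 148 = 2^2 · 37.
Divisors: 1, 2, 4, 37, 74, 148.
Check each in increasing order: 113^1 ≡ 113;  113^2 ≡ 104;  113^4 ≡ 88;  113^37 ≡ 148;  113^74 ≡ 1.
Smallest exponent giving 1 is 74.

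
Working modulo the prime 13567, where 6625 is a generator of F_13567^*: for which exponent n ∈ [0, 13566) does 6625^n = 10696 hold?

3808

Baby-step giant-step with m = ceil(sqrt(13566)) = 117.
Baby table (6625^j mod 13567 for j=0..116):
  0:1  1:6625  2:1380  3:11909  4:5020  5:4783  6:8430  7:6978
  8:6481  9:10637  10:3127  11:13133  12:954  13:11595  14:521  15:5607
  16:13496  17:4470  18:10556  19:9182  20:9889  21:13149  22:11985  23:6541
  24:1127  25:4525  26:8622  27:3680  28:101  29:4342  30:3710  31:8913
  32:5041  33:8238  34:10276  35:12861  36:3365  37:2544  38:3786  39:10434
  40:1385  41:4333  42:11920  43:10060  44:6396  45:3759  46:7930  47:4826
  48:8398  49:12050  50:3022  51:9425  52:5291  53:9314  54:2534  55:5371
  56:10201  57:4398  58:8401  59:4791  60:7162  61:4451  62:6784  63:10096
  64:690  65:12738  66:2510  67:9175  68:4215  69:3489  70:10024  71:12102
  72:8347  73:13350  74:477  75:12581  76:7044  77:9587  78:6748  79:2235
  80:5278  81:4591  82:11728  83:13358  84:12776  85:10054  86:7347  87:9046
  88:4311  89:1840  90:6834  91:2171  92:1855  93:11240  94:9304  95:4119
  96:5138  97:13214  98:8466  99:1272  100:1893  101:5217  102:7476  103:8950
  104:5960  105:5030  106:3198  107:8663  108:3965  109:2413  110:4199  111:6025
  112:1511  113:11496  114:9429  115:4657  116:1267
Giant step factor: 6625^(-117) ≡ 778 (mod 13567).
Scan 10696·778^i mod 13567 for i = 0, 1, …:
  i=0: 10696   i=1: 4917   i=2: 13099   i=3: 2205
  i=4: 6048   i=5: 11162   i=6: 1156   i=7: 3946
  i=8: 3846   i=9: 7448     …   i=31: 7883
  i=32: 690
Match at i=32, j=64: n = 32·117 + 64 = 3808.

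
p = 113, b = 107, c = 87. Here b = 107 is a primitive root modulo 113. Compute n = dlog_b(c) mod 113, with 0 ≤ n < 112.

50

Baby-step giant-step with m = ceil(sqrt(112)) = 11.
Baby table (107^j mod 113 for j=0..10):
  0:1  1:107  2:36  3:10  4:53  5:21  6:100  7:78
  8:97  9:96  10:102
Giant step factor: 107^(-11) ≡ 12 (mod 113).
Scan 87·12^i mod 113 for i = 0, 1, …:
  i=0: 87   i=1: 27   i=2: 98   i=3: 46
  i=4: 100
Match at i=4, j=6: n = 4·11 + 6 = 50.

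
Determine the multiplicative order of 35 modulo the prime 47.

The order of 35 must divide p − 1 = 46 = 2 · 23.
Divisors: 1, 2, 23, 46.
Check each in increasing order: 35^1 ≡ 35;  35^2 ≡ 3;  35^23 ≡ 46;  35^46 ≡ 1.
Smallest exponent giving 1 is 46.

46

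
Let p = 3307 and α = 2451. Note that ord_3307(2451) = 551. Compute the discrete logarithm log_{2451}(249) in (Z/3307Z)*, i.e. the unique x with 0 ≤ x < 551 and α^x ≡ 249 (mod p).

296

Baby-step giant-step with m = ceil(sqrt(551)) = 24.
Baby table (2451^j mod 3307 for j=0..23):
  0:1  1:2451  2:1889  3:139  4:68  5:1318  6:2786  7:2838
  8:1317  9:335  10:949  11:1178  12:267  13:2938  14:1699  15:736
  16:1621  17:1364  18:3094  19:443  20:1097  21:156  22:2051  23:361
Giant step factor: 2451^(-24) ≡ 1000 (mod 3307).
Scan 249·1000^i mod 3307 for i = 0, 1, …:
  i=0: 249   i=1: 975   i=2: 2742   i=3: 497
  i=4: 950   i=5: 891   i=6: 1417   i=7: 1604
  i=8: 105   i=9: 2483   i=10: 2750   i=11: 1883
  i=12: 1317
Match at i=12, j=8: x = 12·24 + 8 = 296.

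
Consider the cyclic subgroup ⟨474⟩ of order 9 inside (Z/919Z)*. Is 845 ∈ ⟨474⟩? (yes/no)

no

845 ∈ ⟨474⟩ iff 845^9 ≡ 1 (mod 919), since |⟨474⟩| = 9.
845^9 mod 919 = 36.
Since 36 ≠ 1, 845 does not lie in the subgroup.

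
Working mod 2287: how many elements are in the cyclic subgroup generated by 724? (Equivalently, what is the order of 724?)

The order of 724 must divide p − 1 = 2286 = 2 · 3^2 · 127.
Divisors: 1, 2, 3, 6, 9, 18, 127, 254, 381, 762, 1143, 2286.
Check each in increasing order: 724^1 ≡ 724;  724^2 ≡ 453;  724^3 ≡ 931;  724^6 ≡ 2275;  724^9 ≡ 263;  724^18 ≡ 559;  724^127 ≡ 1655;  724^254 ≡ 1486;  724^381 ≡ 805;  724^762 ≡ 804;  724^1143 ≡ 2286;  724^2286 ≡ 1.
Smallest exponent giving 1 is 2286.

2286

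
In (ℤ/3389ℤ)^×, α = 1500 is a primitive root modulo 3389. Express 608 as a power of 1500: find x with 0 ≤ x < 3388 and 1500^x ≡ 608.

Baby-step giant-step with m = ceil(sqrt(3388)) = 59.
Baby table (1500^j mod 3389 for j=0..58):
  0:1  1:1500  2:3093  3:3348  4:2891  5:1969  6:1681  7:84
  8:607  9:2248  10:3334  11:2225  12:2724  13:2255  14:278  15:153
  16:2437  17:2158  18:505  19:1753  20:3025  21:3018  22:2685  23:1368
  24:1655  25:1752  26:1525  27:3314  28:2726  29:1866  30:3075  31:71
  32:1441  33:2707  34:478  35:1921  36:850  37:736  38:2575  39:2429
  40:325  41:2873  42:2081  43:231  44:822  45:2793  46:696  47:188
  48:713  49:1965  50:2459  51:1268  52:771  53:851  54:2236  55:2279
  56:2388  57:3216  58:1453
Giant step factor: 1500^(-59) ≡ 3071 (mod 3389).
Scan 608·3071^i mod 3389 for i = 0, 1, …:
  i=0: 608   i=1: 3218   i=2: 154   i=3: 1863
  i=4: 641   i=5: 2891
Match at i=5, j=4: x = 5·59 + 4 = 299.

299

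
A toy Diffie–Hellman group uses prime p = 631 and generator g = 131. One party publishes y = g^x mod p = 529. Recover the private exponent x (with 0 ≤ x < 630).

58

Baby-step giant-step with m = ceil(sqrt(630)) = 26.
Baby table (131^j mod 631 for j=0..25):
  0:1  1:131  2:124  3:469  4:232  5:104  6:373  7:276
  8:189  9:150  10:89  11:301  12:309  13:95  14:456  15:422
  16:385  17:586  18:415  19:99  20:349  21:287  22:368  23:252
  24:200  25:329
Giant step factor: 131^(-26) ≡ 446 (mod 631).
Scan 529·446^i mod 631 for i = 0, 1, …:
  i=0: 529   i=1: 571   i=2: 373
Match at i=2, j=6: x = 2·26 + 6 = 58.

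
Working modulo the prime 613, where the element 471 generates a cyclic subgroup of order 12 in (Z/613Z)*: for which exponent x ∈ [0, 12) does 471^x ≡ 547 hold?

Successive powers of 471 modulo 613:
  471^0=1  471^1=471  471^2=548  471^3=35  471^4=547
So 471^4 ≡ 547 (mod 613), giving x = 4.

4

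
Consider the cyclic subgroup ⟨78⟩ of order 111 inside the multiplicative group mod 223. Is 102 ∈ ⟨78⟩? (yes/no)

102 ∈ ⟨78⟩ iff 102^111 ≡ 1 (mod 223), since |⟨78⟩| = 111.
102^111 mod 223 = 222.
Since 222 ≠ 1, 102 does not lie in the subgroup.

no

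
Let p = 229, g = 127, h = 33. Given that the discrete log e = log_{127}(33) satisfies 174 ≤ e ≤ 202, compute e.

Compute 127^174 mod 229 = 64, then multiply by 127 repeatedly:
  127^174=64  127^175=113  127^176=153  127^177=195  127^178=33
Found 33 at exponent 178.

178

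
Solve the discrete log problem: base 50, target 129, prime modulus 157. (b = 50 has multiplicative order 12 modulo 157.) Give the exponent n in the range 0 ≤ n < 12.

9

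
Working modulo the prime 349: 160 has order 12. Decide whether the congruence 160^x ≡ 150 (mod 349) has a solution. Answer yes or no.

150 ∈ ⟨160⟩ iff 150^12 ≡ 1 (mod 349), since |⟨160⟩| = 12.
150^12 mod 349 = 301.
Since 301 ≠ 1, 150 does not lie in the subgroup.

no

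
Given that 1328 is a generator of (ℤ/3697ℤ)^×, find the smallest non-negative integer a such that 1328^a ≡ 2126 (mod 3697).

3477

Baby-step giant-step with m = ceil(sqrt(3696)) = 61.
Baby table (1328^j mod 3697 for j=0..60):
  0:1  1:1328  2:115  3:1143  4:2134  5:2050  6:1408  7:2839
  8:2949  9:1149  10:2708  11:2740  12:872  13:855  14:461  15:2203
  16:1257  17:1949  18:372  19:2315  20:2113  21:41  22:2690  23:1018
  24:2499  25:2463  26:2716  27:2273  28:1792  29:2605  30:2745  31:118
  32:1430  33:2479  34:1782  35:416  36:1595  37:3476  38:2272  39:464
  40:2490  41:1602  42:1681  43:3077  44:1071  45:2640  46:1164  47:446
  48:768  49:3229  50:3289  51:1635  52:1141  53:3175  54:1820  55:2819
  56:2268  57:2546  58:2030  59:727  60:539
Giant step factor: 1328^(-61) ≡ 3627 (mod 3697).
Scan 2126·3627^i mod 3697 for i = 0, 1, …:
  i=0: 2126   i=1: 2757   i=2: 2951   i=3: 462
  i=4: 933   i=5: 1236   i=6: 2208   i=7: 714
  i=8: 1778   i=9: 1238     …   i=56: 2271
  i=57: 1
Match at i=57, j=0: a = 57·61 + 0 = 3477.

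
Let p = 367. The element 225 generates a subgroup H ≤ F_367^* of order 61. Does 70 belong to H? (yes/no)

no

70 ∈ ⟨225⟩ iff 70^61 ≡ 1 (mod 367), since |⟨225⟩| = 61.
70^61 mod 367 = 284.
Since 284 ≠ 1, 70 does not lie in the subgroup.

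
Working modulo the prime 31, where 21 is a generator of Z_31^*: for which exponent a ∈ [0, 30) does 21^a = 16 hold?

24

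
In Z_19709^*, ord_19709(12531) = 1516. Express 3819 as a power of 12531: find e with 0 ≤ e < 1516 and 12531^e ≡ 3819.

Baby-step giant-step with m = ceil(sqrt(1516)) = 39.
Baby table (12531^j mod 19709 for j=0..38):
  0:1  1:12531  2:4358  3:16168  4:12397  5:469  6:3757  7:13875
  8:14536  9:38  10:3162  11:7932  12:3405  13:17779  14:17822  15:4803
  16:14816  17:516  18:1444  19:1902  20:5781  21:11136  22:5496  23:7130
  24:5133  25:11156  26:19608  27:15454  28:13149  29:2879  30:9279  31:11758
  32:14723  33:17673  34:10039  35:15871  36:15691  37:6937  38:10857
Giant step factor: 12531^(-39) ≡ 12309 (mod 19709).
Scan 3819·12309^i mod 19709 for i = 0, 1, …:
  i=0: 3819   i=1: 2106   i=2: 5419   i=3: 7215
  i=4: 681   i=5: 6104   i=6: 3428   i=7: 17992
  i=8: 13204   i=9: 7622   i=10: 4358
Match at i=10, j=2: e = 10·39 + 2 = 392.

392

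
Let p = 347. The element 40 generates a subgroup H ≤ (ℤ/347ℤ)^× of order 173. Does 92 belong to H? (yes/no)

no

92 ∈ ⟨40⟩ iff 92^173 ≡ 1 (mod 347), since |⟨40⟩| = 173.
92^173 mod 347 = 346.
Since 346 ≠ 1, 92 does not lie in the subgroup.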